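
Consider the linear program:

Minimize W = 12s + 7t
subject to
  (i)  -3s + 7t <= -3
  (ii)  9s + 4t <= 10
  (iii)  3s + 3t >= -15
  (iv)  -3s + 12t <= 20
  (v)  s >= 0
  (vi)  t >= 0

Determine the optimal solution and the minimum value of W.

Extreme points and W = 12s + 7t:
  (82/75, 1/25) → W = 67/5
  (1, 0) → W = 12
  (10/9, 0) → W = 40/3

s = 1, t = 0, minimum W = 12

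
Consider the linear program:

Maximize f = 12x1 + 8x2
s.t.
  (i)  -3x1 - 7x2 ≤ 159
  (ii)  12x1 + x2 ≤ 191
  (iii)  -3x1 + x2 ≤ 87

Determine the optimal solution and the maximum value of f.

Vertices and f = 12x1 + 8x2:
  (1496/81, -827/27) → f = -632/27
  (-32, -9) → f = -456
  (104/15, 539/5) → f = 4728/5

At the optimal vertex, 12x1 + x2 = 191 and -3x1 + x2 = 87.
Solving simultaneously gives x1 = 104/15, x2 = 539/5.

x1 = 104/15, x2 = 539/5, maximum f = 4728/5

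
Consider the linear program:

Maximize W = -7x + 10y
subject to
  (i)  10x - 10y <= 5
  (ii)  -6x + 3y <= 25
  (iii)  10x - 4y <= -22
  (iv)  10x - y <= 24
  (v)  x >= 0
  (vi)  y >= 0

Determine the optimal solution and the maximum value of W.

Vertices and W = -7x + 10y:
  (97/24, 197/12) → W = 1087/8
  (0, 25/3) → W = 250/3
  (59/15, 46/3) → W = 629/5
  (0, 11/2) → W = 55

x = 97/24, y = 197/12, maximum W = 1087/8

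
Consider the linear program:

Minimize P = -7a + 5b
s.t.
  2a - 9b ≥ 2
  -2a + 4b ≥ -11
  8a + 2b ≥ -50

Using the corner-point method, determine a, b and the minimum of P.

a = 91/10, b = 9/5, minimum P = -547/10

Feasible corners and P = -7a + 5b:
  (91/10, 9/5) → P = -547/10
  (-223/38, -29/19) → P = 1271/38
  (-89/18, -47/9) → P = 17/2

The optimum lies where 2a - 9b = 2 and -2a + 4b = -11.
Solving simultaneously gives a = 91/10, b = 9/5.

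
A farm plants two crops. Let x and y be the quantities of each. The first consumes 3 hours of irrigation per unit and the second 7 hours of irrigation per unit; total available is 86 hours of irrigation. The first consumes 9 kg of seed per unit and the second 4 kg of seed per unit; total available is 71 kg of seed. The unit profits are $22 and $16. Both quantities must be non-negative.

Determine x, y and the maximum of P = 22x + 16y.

Extreme points and P = 22x + 16y:
  (0, 0) → P = 0
  (0, 86/7) → P = 1376/7
  (71/9, 0) → P = 1562/9
  (3, 11) → P = 242

At the optimal vertex, 3x + 7y = 86 and 9x + 4y = 71.
Solving simultaneously gives x = 3, y = 11.

x = 3, y = 11, maximum P = 242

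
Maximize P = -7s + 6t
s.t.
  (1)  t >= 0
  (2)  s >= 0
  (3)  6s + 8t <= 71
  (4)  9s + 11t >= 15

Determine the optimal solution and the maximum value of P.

Extreme points and P = -7s + 6t:
  (71/6, 0) → P = -497/6
  (5/3, 0) → P = -35/3
  (0, 71/8) → P = 213/4
  (0, 15/11) → P = 90/11

At the optimal vertex, s = 0 and 6s + 8t = 71.
Solving simultaneously gives s = 0, t = 71/8.

s = 0, t = 71/8, maximum P = 213/4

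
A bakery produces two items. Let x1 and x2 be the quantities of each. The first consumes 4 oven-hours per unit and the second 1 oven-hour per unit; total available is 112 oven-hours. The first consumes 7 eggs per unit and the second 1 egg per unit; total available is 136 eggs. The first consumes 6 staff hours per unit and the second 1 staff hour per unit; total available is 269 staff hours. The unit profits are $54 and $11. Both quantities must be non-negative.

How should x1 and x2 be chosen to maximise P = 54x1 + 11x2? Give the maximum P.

x1 = 8, x2 = 80, maximum P = 1312

Vertices and P = 54x1 + 11x2:
  (0, 0) → P = 0
  (0, 112) → P = 1232
  (136/7, 0) → P = 7344/7
  (8, 80) → P = 1312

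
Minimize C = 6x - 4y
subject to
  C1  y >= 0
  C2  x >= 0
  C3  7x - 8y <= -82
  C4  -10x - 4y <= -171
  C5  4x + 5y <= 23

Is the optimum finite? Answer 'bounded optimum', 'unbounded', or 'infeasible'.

The boundaries x = 0 and -10x - 4y = -171 meet at (0, 171/4), but that point violates 4x + 5y ≤ 23. Every candidate vertex is excluded by some other constraint, so the feasible region is empty.

infeasible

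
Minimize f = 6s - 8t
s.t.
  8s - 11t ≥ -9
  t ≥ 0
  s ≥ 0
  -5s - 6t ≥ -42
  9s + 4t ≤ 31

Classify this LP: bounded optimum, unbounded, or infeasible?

Vertices and f = 6s - 8t:
  (0, 9/11) → f = -72/11
  (305/131, 329/131) → f = -802/131
  (0, 0) → f = 0
  (31/9, 0) → f = 62/3
The feasible region has finitely many vertices and no improving ray; the minimum is -72/11 at (0, 9/11).

bounded optimum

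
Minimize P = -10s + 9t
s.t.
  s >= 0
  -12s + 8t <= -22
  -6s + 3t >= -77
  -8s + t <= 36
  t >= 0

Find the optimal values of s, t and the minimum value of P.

Corner points and P = -10s + 9t:
  (275/6, 66) → P = 407/3
  (11/6, 0) → P = -55/3
  (77/6, 0) → P = -385/3

The optimum lies where -6s + 3t = -77 and t = 0.
Solving simultaneously gives s = 77/6, t = 0.

s = 77/6, t = 0, minimum P = -385/3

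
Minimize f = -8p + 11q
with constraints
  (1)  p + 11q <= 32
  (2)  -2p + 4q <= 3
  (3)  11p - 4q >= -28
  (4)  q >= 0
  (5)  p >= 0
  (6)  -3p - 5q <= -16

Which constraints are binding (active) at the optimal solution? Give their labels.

(1) and (4)

Corner points and f = -8p + 11q:
  (95/26, 67/26) → f = -23/26
  (32, 0) → f = -256
  (49/22, 41/22) → f = 59/22
  (16/3, 0) → f = -128/3

The minimum is at (32, 0). Substituting into each constraint, equality holds for (1) and (4); the remaining constraints have slack.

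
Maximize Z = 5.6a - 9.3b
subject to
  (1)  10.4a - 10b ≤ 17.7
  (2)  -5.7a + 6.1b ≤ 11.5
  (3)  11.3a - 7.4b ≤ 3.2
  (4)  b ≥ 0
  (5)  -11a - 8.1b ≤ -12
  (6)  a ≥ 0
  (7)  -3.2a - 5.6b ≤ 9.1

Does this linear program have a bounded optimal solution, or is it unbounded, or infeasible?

bounded optimum

Extreme points and Z = 5.6a - 9.3b:
  (10462/2675, 14819/2675) → Z = -158459/5350
  (0, 115/61) → Z = -2139/122
  (11472/17293, 10040/17293) → Z = -145644/86465
  (0, 40/27) → Z = -124/9
The feasible region has finitely many vertices and no improving ray; the maximum is -145644/86465 at (11472/17293, 10040/17293).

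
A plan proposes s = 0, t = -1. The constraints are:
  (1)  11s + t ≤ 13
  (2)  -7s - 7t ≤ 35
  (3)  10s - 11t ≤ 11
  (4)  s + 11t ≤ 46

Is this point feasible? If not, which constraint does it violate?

(1): -1 ≤ 13 ✓
(2): 7 ≤ 35 ✓
(3): 11 ≤ 11 ✓
(4): -11 ≤ 46 ✓

feasible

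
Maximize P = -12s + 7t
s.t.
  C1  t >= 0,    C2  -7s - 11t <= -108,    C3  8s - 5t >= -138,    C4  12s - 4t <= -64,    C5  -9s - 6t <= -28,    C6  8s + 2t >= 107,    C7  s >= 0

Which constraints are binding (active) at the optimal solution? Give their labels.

C3 and C6

Corner points and P = -12s + 7t:
  (58/7, 286/7) → P = 1306/7
  (37/8, 35) → P = 379/2
  (75/14, 449/14) → P = 2243/14

The maximum is at (37/8, 35). Substituting into each constraint, equality holds for C3 and C6; the remaining constraints have slack.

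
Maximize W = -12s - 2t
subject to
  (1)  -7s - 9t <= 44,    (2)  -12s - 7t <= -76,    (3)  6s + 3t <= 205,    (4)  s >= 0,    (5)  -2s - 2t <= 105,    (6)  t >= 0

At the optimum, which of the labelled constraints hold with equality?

Extreme points and W = -12s - 2t:
  (0, 76/7) → W = -152/7
  (19/3, 0) → W = -76
  (0, 205/3) → W = -410/3
  (205/6, 0) → W = -410

The maximum is at (0, 76/7). Substituting into each constraint, equality holds for (2) and (4); the remaining constraints have slack.

(2) and (4)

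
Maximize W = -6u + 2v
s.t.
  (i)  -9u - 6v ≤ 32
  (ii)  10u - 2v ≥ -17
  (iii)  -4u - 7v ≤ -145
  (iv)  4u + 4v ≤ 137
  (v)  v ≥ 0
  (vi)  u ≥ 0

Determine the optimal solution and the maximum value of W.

u = 103/24, v = 719/24, maximum W = 205/6

Corner points and W = -6u + 2v:
  (57/26, 253/13) → W = 335/13
  (103/24, 719/24) → W = 205/6
  (379/12, 8/3) → W = -1105/6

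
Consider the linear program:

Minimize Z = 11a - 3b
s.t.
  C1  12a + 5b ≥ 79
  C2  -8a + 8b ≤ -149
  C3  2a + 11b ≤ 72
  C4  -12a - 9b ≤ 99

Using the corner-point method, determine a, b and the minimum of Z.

Extreme points and Z = 11a - 3b:
  (81/8, -17/2) → Z = 1095/8
  (201/8, -89/2) → Z = 3279/8
  (2215/104, 139/52) → Z = 23531/104
The feasible region is unbounded (it extends along (3, -4), (11, -2)), but Z strictly increases along every unbounded feasible direction, so there is no improving ray and the minimum is attained at a vertex.

a = 81/8, b = -17/2, minimum Z = 1095/8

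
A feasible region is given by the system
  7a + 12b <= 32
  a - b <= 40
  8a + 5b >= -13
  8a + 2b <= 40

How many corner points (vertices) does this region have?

3

Intersecting each pair of boundary lines and keeping only the points that satisfy every inequality leaves:
  (-316/61, 347/61)
  (208/41, -12/41)
  (113/12, -53/3)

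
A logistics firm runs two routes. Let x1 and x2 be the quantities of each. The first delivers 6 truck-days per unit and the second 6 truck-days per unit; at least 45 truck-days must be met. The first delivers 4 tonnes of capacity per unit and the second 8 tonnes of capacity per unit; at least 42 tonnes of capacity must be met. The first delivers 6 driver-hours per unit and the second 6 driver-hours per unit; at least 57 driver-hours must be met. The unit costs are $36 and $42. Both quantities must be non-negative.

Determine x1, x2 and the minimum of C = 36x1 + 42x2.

x1 = 17/2, x2 = 1, minimum C = 348

Vertices and C = 36x1 + 42x2:
  (0, 19/2) → C = 399
  (21/2, 0) → C = 378
  (17/2, 1) → C = 348
The feasible region is unbounded (it extends along (0, 1), (1, 0)), but C strictly increases along every unbounded feasible direction, so there is no improving ray and the minimum is attained at a vertex.

The optimum lies where 4x1 + 8x2 = 42 and 6x1 + 6x2 = 57.
Solving simultaneously gives x1 = 17/2, x2 = 1.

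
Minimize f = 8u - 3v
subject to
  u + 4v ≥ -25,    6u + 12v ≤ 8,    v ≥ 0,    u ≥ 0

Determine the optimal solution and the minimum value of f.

Extreme points and f = 8u - 3v:
  (4/3, 0) → f = 32/3
  (0, 2/3) → f = -2
  (0, 0) → f = 0

At the optimal vertex, 6u + 12v = 8 and u = 0.
Solving simultaneously gives u = 0, v = 2/3.

u = 0, v = 2/3, minimum f = -2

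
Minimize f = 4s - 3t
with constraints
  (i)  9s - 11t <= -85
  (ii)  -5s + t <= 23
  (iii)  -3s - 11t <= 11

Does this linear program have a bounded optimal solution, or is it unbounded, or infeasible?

unbounded

From the feasible point (-84/23, 109/23), moving in the direction (1, 5) keeps every constraint satisfied while f decreases without bound.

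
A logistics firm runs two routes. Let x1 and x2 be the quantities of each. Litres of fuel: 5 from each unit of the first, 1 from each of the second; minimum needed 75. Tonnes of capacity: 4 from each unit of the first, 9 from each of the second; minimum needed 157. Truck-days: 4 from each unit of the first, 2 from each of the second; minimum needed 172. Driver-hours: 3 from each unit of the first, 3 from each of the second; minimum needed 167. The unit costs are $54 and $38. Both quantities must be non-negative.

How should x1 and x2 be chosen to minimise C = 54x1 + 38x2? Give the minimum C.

Extreme points and C = 54x1 + 38x2:
  (0, 86) → C = 3268
  (167/3, 0) → C = 3006
  (91/3, 76/3) → C = 7802/3
The feasible region is unbounded (it extends along (0, 1), (1, 0)), but C strictly increases along every unbounded feasible direction, so there is no improving ray and the minimum is attained at a vertex.

x1 = 91/3, x2 = 76/3, minimum C = 7802/3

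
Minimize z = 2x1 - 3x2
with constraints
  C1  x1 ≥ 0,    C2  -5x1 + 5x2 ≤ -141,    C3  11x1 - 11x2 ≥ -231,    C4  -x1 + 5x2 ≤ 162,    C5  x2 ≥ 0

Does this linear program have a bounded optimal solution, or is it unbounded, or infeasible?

bounded optimum

Extreme points and z = 2x1 - 3x2:
  (303/4, 951/20) → z = 177/20
  (141/5, 0) → z = 282/5
The feasible region has finitely many vertices and no improving ray; the minimum is 177/20 at (303/4, 951/20).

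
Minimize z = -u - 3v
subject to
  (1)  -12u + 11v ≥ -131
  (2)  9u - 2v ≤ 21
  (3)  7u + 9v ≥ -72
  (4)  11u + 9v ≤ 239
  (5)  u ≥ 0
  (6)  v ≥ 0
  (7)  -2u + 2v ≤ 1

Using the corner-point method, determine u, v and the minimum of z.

Vertices and z = -u - 3v:
  (7/3, 0) → z = -7/3
  (22/7, 51/14) → z = -197/14
  (0, 0) → z = 0
  (0, 1/2) → z = -3/2

The optimum lies where 9u - 2v = 21 and -2u + 2v = 1.
Solving simultaneously gives u = 22/7, v = 51/14.

u = 22/7, v = 51/14, minimum z = -197/14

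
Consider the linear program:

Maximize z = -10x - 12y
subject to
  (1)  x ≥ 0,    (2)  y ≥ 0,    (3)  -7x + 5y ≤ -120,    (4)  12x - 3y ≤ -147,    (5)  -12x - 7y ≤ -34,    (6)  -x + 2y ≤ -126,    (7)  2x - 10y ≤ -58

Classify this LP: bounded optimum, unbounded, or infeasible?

infeasible

The boundaries -x + 2y = -126 and 2x - 10y = -58 meet at (688/3, 155/3), but that point violates 12x - 3y ≤ -147. Every candidate vertex is excluded by some other constraint, so the feasible region is empty.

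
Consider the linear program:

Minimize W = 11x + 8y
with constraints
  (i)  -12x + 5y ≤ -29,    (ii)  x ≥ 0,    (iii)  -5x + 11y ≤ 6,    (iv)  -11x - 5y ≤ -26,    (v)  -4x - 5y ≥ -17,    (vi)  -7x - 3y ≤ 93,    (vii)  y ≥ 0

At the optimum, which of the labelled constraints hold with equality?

(i) and (vii)

Vertices and W = 11x + 8y:
  (23/8, 11/10) → W = 1617/40
  (29/12, 0) → W = 319/12
  (17/4, 0) → W = 187/4

The minimum is at (29/12, 0). Substituting into each constraint, equality holds for (i) and (vii); the remaining constraints have slack.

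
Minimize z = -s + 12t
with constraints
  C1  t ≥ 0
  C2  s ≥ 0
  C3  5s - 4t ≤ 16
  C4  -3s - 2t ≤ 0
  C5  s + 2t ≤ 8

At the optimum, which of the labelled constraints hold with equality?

Feasible corners and z = -s + 12t:
  (0, 0) → z = 0
  (16/5, 0) → z = -16/5
  (0, 4) → z = 48
  (32/7, 12/7) → z = 16

The minimum is at (16/5, 0). Substituting into each constraint, equality holds for C1 and C3; the remaining constraints have slack.

C1 and C3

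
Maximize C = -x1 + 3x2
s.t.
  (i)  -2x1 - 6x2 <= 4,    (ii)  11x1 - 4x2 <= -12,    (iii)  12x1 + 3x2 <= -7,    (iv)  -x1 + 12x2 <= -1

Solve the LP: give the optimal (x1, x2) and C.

x1 = -7/5, x2 = -1/5, maximum C = 4/5

Corner points and C = -x1 + 3x2:
  (-44/37, -10/37) → C = 14/37
  (-7/5, -1/5) → C = 4/5
  (-37/32, -23/128) → C = 79/128

At the optimal vertex, -2x1 - 6x2 = 4 and -x1 + 12x2 = -1.
Solving simultaneously gives x1 = -7/5, x2 = -1/5.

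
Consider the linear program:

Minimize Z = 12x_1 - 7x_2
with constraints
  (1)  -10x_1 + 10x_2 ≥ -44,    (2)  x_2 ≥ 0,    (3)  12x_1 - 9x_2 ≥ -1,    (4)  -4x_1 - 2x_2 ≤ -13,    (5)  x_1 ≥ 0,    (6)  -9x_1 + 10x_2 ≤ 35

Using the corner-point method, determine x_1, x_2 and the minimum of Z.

Vertices and Z = 12x_1 - 7x_2:
  (22/5, 0) → Z = 264/5
  (79, 373/5) → Z = 2129/5
  (13/4, 0) → Z = 39
  (23/12, 8/3) → Z = 13/3
  (305/39, 137/13) → Z = 261/13

The binding constraints are 12x_1 - 9x_2 = -1 and -4x_1 - 2x_2 = -13.
Solving simultaneously gives x_1 = 23/12, x_2 = 8/3.

x_1 = 23/12, x_2 = 8/3, minimum Z = 13/3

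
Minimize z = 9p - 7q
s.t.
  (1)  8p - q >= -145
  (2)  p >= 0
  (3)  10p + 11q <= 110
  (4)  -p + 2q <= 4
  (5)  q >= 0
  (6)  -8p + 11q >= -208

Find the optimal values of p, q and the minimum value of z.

Corner points and z = 9p - 7q:
  (0, 2) → z = -14
  (0, 0) → z = 0
  (176/31, 150/31) → z = 534/31
  (11, 0) → z = 99

p = 0, q = 2, minimum z = -14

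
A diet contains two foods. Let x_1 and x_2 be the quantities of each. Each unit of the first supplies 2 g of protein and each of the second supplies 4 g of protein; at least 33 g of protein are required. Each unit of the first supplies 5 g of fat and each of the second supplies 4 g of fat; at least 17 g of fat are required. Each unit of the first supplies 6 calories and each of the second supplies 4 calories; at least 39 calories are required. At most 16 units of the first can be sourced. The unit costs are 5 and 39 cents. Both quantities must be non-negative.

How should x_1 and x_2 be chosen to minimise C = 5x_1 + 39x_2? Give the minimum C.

Corner points and C = 5x_1 + 39x_2:
  (0, 39/4) → C = 1521/4
  (3/2, 15/2) → C = 300
  (16, 1/4) → C = 359/4
The feasible region is unbounded (it extends along (0, 1)), but C strictly increases along every unbounded feasible direction, so there is no improving ray and the minimum is attained at a vertex.

At the optimal vertex, 2x_1 + 4x_2 = 33 and x_1 = 16.
Solving simultaneously gives x_1 = 16, x_2 = 1/4.

x_1 = 16, x_2 = 1/4, minimum C = 359/4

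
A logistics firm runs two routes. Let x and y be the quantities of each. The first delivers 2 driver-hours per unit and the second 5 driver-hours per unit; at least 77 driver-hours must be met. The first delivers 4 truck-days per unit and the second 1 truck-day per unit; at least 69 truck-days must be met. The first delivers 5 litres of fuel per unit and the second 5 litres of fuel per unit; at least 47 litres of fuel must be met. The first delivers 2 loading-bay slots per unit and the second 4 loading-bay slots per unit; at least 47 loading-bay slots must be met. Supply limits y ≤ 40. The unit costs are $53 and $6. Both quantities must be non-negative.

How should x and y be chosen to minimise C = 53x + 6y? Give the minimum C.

x = 29/4, y = 40, minimum C = 2497/4

Vertices and C = 53x + 6y:
  (77/2, 0) → C = 4081/2
  (134/9, 85/9) → C = 7612/9
  (29/4, 40) → C = 2497/4
The feasible region is unbounded (it extends along (1, 0)), but C strictly increases along every unbounded feasible direction, so there is no improving ray and the minimum is attained at a vertex.

The optimum lies where 4x + y = 69 and y = 40.
Solving simultaneously gives x = 29/4, y = 40.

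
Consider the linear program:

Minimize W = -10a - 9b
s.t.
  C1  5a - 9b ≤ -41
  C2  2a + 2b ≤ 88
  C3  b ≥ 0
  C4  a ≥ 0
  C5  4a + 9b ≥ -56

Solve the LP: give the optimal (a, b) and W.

Feasible corners and W = -10a - 9b:
  (355/14, 261/14) → W = -5899/14
  (0, 41/9) → W = -41
  (0, 44) → W = -396

The optimum lies where 5a - 9b = -41 and 2a + 2b = 88.
Solving simultaneously gives a = 355/14, b = 261/14.

a = 355/14, b = 261/14, minimum W = -5899/14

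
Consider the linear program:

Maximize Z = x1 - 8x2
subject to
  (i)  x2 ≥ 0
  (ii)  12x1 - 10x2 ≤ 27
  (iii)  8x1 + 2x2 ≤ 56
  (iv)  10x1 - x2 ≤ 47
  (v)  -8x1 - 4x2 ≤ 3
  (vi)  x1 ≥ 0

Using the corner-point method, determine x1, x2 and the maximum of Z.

x1 = 9/4, x2 = 0, maximum Z = 9/4

Corner points and Z = x1 - 8x2:
  (9/4, 0) → Z = 9/4
  (0, 0) → Z = 0
  (443/88, 147/44) → Z = -1909/88
  (75/14, 46/7) → Z = -661/14
  (0, 28) → Z = -224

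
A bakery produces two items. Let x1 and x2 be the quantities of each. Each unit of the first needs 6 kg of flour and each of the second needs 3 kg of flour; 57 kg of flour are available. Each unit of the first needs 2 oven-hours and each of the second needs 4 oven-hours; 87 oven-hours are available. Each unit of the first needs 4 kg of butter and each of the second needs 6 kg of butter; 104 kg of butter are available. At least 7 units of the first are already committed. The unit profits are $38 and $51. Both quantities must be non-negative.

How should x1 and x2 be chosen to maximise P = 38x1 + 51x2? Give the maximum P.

Extreme points and P = 38x1 + 51x2:
  (19/2, 0) → P = 361
  (7, 0) → P = 266
  (7, 5) → P = 521

The binding constraints are 6x1 + 3x2 = 57 and x1 = 7.
Solving simultaneously gives x1 = 7, x2 = 5.

x1 = 7, x2 = 5, maximum P = 521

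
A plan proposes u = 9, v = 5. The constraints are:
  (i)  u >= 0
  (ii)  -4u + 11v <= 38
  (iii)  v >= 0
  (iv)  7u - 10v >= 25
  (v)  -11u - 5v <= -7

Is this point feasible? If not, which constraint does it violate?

Constraint (iv): 7u - 10v = 13, which is not ≥ 25. All other constraints are satisfied.

not feasible — violates (iv)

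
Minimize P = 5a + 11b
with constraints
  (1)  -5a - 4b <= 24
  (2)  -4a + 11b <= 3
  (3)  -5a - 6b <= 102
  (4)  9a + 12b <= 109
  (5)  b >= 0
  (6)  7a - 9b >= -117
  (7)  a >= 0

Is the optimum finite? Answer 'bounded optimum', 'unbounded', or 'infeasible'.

bounded optimum

Vertices and P = 5a + 11b:
  (1163/147, 463/147) → P = 3636/49
  (0, 3/11) → P = 3
  (109/9, 0) → P = 545/9
  (0, 0) → P = 0
The feasible region has finitely many vertices and no improving ray; the minimum is 0 at (0, 0).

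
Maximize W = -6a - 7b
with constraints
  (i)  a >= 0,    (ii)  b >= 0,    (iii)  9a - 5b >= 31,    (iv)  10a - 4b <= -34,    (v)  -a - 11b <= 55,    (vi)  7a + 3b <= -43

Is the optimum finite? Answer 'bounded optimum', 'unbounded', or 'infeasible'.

infeasible

The boundaries -a - 11b = 55 and 7a + 3b = -43 meet at (-154/37, -171/37), but that point violates a ≥ 0. Every candidate vertex is excluded by some other constraint, so the feasible region is empty.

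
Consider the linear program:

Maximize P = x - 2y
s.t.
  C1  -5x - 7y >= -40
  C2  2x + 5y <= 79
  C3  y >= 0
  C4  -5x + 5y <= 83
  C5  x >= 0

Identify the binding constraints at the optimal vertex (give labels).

C1 and C3

Corner points and P = x - 2y:
  (8, 0) → P = 8
  (0, 40/7) → P = -80/7
  (0, 0) → P = 0

The maximum is at (8, 0). Substituting into each constraint, equality holds for C1 and C3; the remaining constraints have slack.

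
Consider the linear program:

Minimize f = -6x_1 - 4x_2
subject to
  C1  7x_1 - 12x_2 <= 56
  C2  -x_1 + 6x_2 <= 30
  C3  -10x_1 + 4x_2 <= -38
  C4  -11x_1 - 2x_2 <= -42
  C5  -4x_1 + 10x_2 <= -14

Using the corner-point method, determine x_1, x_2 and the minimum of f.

x_1 = 196/11, x_2 = 63/11, minimum f = -1428/11

Corner points and f = -6x_1 - 4x_2:
  (308/73, -161/73) → f = -1204/73
  (196/11, 63/11) → f = -1428/11
  (61/16, 1/32) → f = -23
  (27/7, 1/7) → f = -166/7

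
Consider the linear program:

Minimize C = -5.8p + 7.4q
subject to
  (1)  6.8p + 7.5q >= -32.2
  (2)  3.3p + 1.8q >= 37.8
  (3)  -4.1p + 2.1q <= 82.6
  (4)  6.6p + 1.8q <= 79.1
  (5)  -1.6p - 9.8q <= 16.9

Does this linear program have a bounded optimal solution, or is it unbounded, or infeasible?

bounded optimum

Extreme points and C = -5.8p + 7.4q:
  (-770/159, 14252/477) → C = 594314/2385
  (413/33, -35/18) → C = -86107/990
  (581/708, 86947/2124) → C = 791623/2655
The feasible region has finitely many vertices and no improving ray; the minimum is -86107/990 at (413/33, -35/18).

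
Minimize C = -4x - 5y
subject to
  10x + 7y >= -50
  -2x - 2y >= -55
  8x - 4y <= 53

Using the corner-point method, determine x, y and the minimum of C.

Feasible corners and C = -4x - 5y:
  (-485/6, 325/3) → C = -655/3
  (57/32, -155/16) → C = 661/16
  (163/12, 167/12) → C = -1487/12

The optimum lies where 10x + 7y = -50 and -2x - 2y = -55.
Solving simultaneously gives x = -485/6, y = 325/3.

x = -485/6, y = 325/3, minimum C = -655/3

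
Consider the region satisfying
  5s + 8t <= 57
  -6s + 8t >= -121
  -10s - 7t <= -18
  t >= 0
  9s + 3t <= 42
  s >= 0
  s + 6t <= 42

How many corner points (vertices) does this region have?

Pairwise boundary intersections that survive every other constraint:
  (55/19, 101/19)
  (3/11, 153/22)
  (9/5, 0)
  (0, 18/7)
  (14/3, 0)
  (0, 7)

6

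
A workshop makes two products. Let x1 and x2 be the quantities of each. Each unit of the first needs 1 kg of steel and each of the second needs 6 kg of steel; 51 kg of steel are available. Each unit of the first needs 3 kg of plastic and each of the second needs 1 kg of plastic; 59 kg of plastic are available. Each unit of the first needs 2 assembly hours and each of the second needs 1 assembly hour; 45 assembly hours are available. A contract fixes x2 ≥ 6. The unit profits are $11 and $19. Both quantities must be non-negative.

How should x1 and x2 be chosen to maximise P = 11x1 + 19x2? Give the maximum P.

Feasible corners and P = 11x1 + 19x2:
  (0, 17/2) → P = 323/2
  (0, 6) → P = 114
  (15, 6) → P = 279

x1 = 15, x2 = 6, maximum P = 279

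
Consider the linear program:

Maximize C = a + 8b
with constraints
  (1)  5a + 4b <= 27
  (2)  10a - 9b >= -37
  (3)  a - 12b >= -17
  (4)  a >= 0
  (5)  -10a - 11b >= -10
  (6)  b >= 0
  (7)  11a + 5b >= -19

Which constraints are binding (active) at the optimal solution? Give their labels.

(4) and (5)

Feasible corners and C = a + 8b:
  (0, 10/11) → C = 80/11
  (0, 0) → C = 0
  (1, 0) → C = 1

The maximum is at (0, 10/11). Substituting into each constraint, equality holds for (4) and (5); the remaining constraints have slack.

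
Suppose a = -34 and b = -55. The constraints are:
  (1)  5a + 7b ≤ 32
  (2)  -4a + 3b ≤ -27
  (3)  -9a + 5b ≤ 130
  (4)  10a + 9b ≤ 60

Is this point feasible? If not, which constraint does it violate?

feasible

(1): -555 ≤ 32 ✓
(2): -29 ≤ -27 ✓
(3): 31 ≤ 130 ✓
(4): -835 ≤ 60 ✓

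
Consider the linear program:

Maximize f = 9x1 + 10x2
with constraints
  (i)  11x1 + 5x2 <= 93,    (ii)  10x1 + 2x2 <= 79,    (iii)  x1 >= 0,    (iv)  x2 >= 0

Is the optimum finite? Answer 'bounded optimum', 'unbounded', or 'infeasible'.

Corner points and f = 9x1 + 10x2:
  (209/28, 61/28) → f = 2491/28
  (0, 93/5) → f = 186
  (79/10, 0) → f = 711/10
  (0, 0) → f = 0
The feasible region has finitely many vertices and no improving ray; the maximum is 186 at (0, 93/5).

bounded optimum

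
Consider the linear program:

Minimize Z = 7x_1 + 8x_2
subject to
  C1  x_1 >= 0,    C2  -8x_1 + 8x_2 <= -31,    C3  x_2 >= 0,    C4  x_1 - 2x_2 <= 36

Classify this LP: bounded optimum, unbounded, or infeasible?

Vertices and Z = 7x_1 + 8x_2:
  (31/8, 0) → Z = 217/8
  (36, 0) → Z = 252
The feasible region has finitely many vertices and no improving ray; the minimum is 217/8 at (31/8, 0).

bounded optimum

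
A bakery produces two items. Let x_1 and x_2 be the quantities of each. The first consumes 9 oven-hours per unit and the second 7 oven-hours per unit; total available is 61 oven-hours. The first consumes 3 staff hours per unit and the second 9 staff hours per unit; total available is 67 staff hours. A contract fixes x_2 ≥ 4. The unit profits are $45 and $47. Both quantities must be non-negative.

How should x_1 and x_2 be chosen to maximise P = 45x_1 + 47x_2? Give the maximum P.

x_1 = 4/3, x_2 = 7, maximum P = 389

Extreme points and P = 45x_1 + 47x_2:
  (0, 67/9) → P = 3149/9
  (0, 4) → P = 188
  (4/3, 7) → P = 389
  (11/3, 4) → P = 353

At the optimal vertex, 9x_1 + 7x_2 = 61 and 3x_1 + 9x_2 = 67.
Solving simultaneously gives x_1 = 4/3, x_2 = 7.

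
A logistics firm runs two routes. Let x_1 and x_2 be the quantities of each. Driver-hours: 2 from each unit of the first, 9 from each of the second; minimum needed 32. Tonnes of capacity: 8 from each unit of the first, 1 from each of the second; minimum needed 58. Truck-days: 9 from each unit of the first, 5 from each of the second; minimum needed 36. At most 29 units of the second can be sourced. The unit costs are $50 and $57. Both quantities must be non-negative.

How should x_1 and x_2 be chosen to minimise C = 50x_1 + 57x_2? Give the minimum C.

x_1 = 7, x_2 = 2, minimum C = 464

Feasible corners and C = 50x_1 + 57x_2:
  (16, 0) → C = 800
  (7, 2) → C = 464
  (29/8, 29) → C = 7337/4
The feasible region is unbounded (it extends along (1, 0)), but C strictly increases along every unbounded feasible direction, so there is no improving ray and the minimum is attained at a vertex.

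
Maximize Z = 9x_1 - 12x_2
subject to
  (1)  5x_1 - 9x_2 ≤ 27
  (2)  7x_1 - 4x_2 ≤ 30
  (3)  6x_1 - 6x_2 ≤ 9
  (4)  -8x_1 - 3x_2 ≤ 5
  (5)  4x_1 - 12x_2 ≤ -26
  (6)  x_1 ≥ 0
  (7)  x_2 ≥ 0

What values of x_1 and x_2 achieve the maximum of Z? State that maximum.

x_1 = 11/2, x_2 = 4, maximum Z = 3/2

Feasible corners and Z = 9x_1 - 12x_2:
  (8, 13/2) → Z = -6
  (11/2, 4) → Z = 3/2
  (0, 13/6) → Z = -26
The feasible region is unbounded (it extends along (0, 1), (4, 7)), but Z strictly decreases along every unbounded feasible direction, so there is no improving ray and the maximum is attained at a vertex.

The binding constraints are 6x_1 - 6x_2 = 9 and 4x_1 - 12x_2 = -26.
Solving simultaneously gives x_1 = 11/2, x_2 = 4.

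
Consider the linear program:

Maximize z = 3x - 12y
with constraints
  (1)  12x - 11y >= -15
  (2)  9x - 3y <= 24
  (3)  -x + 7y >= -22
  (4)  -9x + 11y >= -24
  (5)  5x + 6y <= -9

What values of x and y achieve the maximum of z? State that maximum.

Extreme points and z = 3x - 12y:
  (-347/73, -279/73) → z = 2307/73
  (-189/127, -33/127) → z = -171/127
  (-37/26, -87/26) → z = 933/26
  (45/109, -201/109) → z = 2547/109

x = -37/26, y = -87/26, maximum z = 933/26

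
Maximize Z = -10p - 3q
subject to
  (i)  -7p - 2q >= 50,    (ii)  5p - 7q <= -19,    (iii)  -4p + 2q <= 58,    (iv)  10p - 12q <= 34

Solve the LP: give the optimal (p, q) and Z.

p = -184/9, q = -107/9, maximum Z = 2161/9

Corner points and Z = -10p - 3q:
  (-388/59, -117/59) → Z = 4231/59
  (-108/11, 103/11) → Z = 771/11
  (-184/9, -107/9) → Z = 2161/9

At the optimal vertex, 5p - 7q = -19 and -4p + 2q = 58.
Solving simultaneously gives p = -184/9, q = -107/9.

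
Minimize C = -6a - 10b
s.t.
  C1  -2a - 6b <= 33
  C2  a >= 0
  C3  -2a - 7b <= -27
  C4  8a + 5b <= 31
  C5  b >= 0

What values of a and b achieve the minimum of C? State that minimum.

Extreme points and C = -6a - 10b:
  (0, 27/7) → C = -270/7
  (0, 31/5) → C = -62
  (41/23, 77/23) → C = -1016/23

The optimum lies where a = 0 and 8a + 5b = 31.
Solving simultaneously gives a = 0, b = 31/5.

a = 0, b = 31/5, minimum C = -62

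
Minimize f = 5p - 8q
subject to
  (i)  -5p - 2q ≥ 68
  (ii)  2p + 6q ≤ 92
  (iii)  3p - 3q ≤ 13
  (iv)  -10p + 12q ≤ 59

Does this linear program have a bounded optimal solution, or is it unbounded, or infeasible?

Feasible corners and f = 5p - 8q:
  (-178/21, -269/21) → f = 1262/21
  (-467/40, -77/16) → f = -159/8
The feasible region has finitely many vertices and no improving ray; the minimum is -159/8 at (-467/40, -77/16).

bounded optimum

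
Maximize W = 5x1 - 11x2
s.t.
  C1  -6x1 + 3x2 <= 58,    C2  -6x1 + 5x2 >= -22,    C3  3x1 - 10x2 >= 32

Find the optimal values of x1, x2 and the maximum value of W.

x1 = -89/3, x2 = -40, maximum W = 875/3

Vertices and W = 5x1 - 11x2:
  (-89/3, -40) → W = 875/3
  (-676/51, -122/17) → W = 38/3
  (4/3, -14/5) → W = 562/15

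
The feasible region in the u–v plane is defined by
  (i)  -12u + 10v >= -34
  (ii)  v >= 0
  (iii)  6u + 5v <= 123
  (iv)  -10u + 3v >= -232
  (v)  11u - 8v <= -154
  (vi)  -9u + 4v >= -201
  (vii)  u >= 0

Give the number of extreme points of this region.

3

Of the 21 pairwise boundary intersections, those satisfying every inequality are:
  (214/103, 2277/103)
  (0, 123/5)
  (0, 77/4)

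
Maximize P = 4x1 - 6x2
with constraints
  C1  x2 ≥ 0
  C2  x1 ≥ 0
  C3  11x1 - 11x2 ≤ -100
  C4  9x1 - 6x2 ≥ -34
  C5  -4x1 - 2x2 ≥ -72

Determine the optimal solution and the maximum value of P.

x1 = 226/33, x2 = 526/33, maximum P = -2252/33

Vertices and P = 4x1 - 6x2:
  (226/33, 526/33) → P = -2252/33
  (296/33, 596/33) → P = -2392/33
  (26/3, 56/3) → P = -232/3

The binding constraints are 11x1 - 11x2 = -100 and 9x1 - 6x2 = -34.
Solving simultaneously gives x1 = 226/33, x2 = 526/33.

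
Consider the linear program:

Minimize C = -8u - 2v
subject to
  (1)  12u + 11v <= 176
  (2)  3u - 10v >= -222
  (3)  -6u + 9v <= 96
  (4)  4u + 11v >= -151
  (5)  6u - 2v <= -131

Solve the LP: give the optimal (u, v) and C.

u = -47/2, v = -5, minimum C = 198

Feasible corners and C = -8u - 2v:
  (-805/34, -87/17) → C = 3394/17
  (-47/2, -5) → C = 198
  (-1743/74, -191/37) → C = 7354/37

The binding constraints are -6u + 9v = 96 and 6u - 2v = -131.
Solving simultaneously gives u = -47/2, v = -5.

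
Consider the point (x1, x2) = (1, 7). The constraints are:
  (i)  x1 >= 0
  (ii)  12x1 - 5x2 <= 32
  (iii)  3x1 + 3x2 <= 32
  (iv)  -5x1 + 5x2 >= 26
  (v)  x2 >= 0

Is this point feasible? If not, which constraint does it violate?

(i): 1 ≥ 0 ✓
(ii): -23 ≤ 32 ✓
(iii): 24 ≤ 32 ✓
(iv): 30 ≥ 26 ✓
(v): 7 ≥ 0 ✓

feasible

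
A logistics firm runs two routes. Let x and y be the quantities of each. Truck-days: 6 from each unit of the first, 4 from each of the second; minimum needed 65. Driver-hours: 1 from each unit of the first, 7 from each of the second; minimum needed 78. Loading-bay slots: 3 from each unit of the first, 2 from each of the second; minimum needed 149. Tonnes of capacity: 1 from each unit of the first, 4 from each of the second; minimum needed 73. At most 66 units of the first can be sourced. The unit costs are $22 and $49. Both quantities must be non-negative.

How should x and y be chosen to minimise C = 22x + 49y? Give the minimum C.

x = 45, y = 7, minimum C = 1333

Vertices and C = 22x + 49y:
  (0, 149/2) → C = 7301/2
  (45, 7) → C = 1333
  (66, 7/4) → C = 6151/4
The feasible region is unbounded (it extends along (0, 1)), but C strictly increases along every unbounded feasible direction, so there is no improving ray and the minimum is attained at a vertex.

At the optimal vertex, 3x + 2y = 149 and x + 4y = 73.
Solving simultaneously gives x = 45, y = 7.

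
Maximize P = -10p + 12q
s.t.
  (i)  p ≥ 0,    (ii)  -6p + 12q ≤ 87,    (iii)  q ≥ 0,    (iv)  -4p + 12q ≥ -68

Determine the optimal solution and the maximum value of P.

p = 0, q = 29/4, maximum P = 87

Vertices and P = -10p + 12q:
  (0, 29/4) → P = 87
  (0, 0) → P = 0
  (17, 0) → P = -170
The feasible region is unbounded (it extends along (3, 1), (2, 1)), but P strictly decreases along every unbounded feasible direction, so there is no improving ray and the maximum is attained at a vertex.

At the optimal vertex, p = 0 and -6p + 12q = 87.
Solving simultaneously gives p = 0, q = 29/4.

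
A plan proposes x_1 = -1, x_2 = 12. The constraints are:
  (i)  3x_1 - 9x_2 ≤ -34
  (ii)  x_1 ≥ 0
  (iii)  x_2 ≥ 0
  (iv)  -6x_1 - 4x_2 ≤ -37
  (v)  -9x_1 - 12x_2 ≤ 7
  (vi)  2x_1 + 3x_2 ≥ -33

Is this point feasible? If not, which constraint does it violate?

Constraint (ii): x_1 = -1, which is not ≥ 0. All other constraints are satisfied.

not feasible — violates (ii)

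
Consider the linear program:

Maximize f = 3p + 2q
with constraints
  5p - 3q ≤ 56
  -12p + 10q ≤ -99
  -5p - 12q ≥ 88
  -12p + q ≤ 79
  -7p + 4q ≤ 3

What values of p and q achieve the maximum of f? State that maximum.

Feasible corners and f = 3p + 2q:
  (136/25, -48/5) → f = -72/25
  (-293/31, -1067/31) → f = -3013/31
  (154/97, -1551/194) → f = -1089/97
  (-889/108, -178/9) → f = -257/4

p = 136/25, q = -48/5, maximum f = -72/25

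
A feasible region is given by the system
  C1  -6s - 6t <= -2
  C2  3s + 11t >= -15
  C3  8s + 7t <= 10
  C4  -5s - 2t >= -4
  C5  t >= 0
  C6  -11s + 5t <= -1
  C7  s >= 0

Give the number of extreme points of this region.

The feasible vertices (each the meet of two boundaries and inside every other half-plane) are:
  (1/3, 0)
  (1/6, 1/6)
  (4/5, 0)
  (22/47, 39/47)

4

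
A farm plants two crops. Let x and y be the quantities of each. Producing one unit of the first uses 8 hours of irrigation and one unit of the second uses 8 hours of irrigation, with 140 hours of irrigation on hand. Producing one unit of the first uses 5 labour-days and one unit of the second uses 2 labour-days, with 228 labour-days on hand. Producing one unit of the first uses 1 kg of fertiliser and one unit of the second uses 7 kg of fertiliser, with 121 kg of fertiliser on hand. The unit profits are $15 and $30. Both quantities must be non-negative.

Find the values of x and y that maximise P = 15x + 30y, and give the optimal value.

Corner points and P = 15x + 30y:
  (0, 0) → P = 0
  (0, 121/7) → P = 3630/7
  (35/2, 0) → P = 525/2
  (1/4, 69/4) → P = 2085/4

x = 1/4, y = 69/4, maximum P = 2085/4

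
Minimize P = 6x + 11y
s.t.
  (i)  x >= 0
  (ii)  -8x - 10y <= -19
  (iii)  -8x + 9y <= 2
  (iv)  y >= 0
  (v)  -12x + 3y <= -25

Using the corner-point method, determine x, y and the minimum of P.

Vertices and P = 6x + 11y:
  (19/8, 0) → P = 57/4
  (307/144, 7/36) → P = 1075/72
  (11/4, 8/3) → P = 275/6
The feasible region is unbounded (it extends along (9, 8), (1, 0)), but P strictly increases along every unbounded feasible direction, so there is no improving ray and the minimum is attained at a vertex.

The optimum lies where -8x - 10y = -19 and y = 0.
Solving simultaneously gives x = 19/8, y = 0.

x = 19/8, y = 0, minimum P = 57/4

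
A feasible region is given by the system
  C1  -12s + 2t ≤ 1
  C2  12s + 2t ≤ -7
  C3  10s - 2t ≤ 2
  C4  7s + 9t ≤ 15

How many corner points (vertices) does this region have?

3

The feasible vertices (each the meet of two boundaries and inside every other half-plane) are:
  (-1/3, -3/2)
  (-3/2, -17/2)
  (-5/22, -47/22)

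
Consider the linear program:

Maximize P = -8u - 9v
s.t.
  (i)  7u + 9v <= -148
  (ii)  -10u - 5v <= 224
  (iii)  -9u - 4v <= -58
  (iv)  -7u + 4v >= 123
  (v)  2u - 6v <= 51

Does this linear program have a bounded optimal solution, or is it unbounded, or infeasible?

infeasible

The boundaries 7u + 9v = -148 and -10u - 5v = 224 meet at (-116/5, 8/5), but that point violates -9u - 4v ≤ -58. Every candidate vertex is excluded by some other constraint, so the feasible region is empty.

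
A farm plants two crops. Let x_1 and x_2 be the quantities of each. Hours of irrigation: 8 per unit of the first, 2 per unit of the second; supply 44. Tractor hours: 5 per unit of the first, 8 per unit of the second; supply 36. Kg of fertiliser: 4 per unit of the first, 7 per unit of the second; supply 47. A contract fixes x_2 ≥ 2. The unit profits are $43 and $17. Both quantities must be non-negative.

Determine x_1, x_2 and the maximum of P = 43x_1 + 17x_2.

x_1 = 4, x_2 = 2, maximum P = 206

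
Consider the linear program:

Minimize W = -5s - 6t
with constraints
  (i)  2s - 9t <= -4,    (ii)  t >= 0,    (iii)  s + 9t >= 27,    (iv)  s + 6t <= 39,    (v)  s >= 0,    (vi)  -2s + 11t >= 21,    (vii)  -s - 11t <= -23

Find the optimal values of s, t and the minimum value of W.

s = 303/23, t = 99/23, minimum W = -2109/23

Vertices and W = -5s - 6t:
  (0, 3) → W = -18
  (108/29, 75/29) → W = -990/29
  (0, 13/2) → W = -39
  (303/23, 99/23) → W = -2109/23

At the optimal vertex, s + 6t = 39 and -2s + 11t = 21.
Solving simultaneously gives s = 303/23, t = 99/23.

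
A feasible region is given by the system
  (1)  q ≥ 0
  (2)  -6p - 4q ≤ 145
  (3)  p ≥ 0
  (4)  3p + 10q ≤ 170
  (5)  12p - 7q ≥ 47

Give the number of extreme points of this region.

3

Intersecting each pair of boundary lines and keeping only the points that satisfy every inequality leaves:
  (170/3, 0)
  (47/12, 0)
  (1660/141, 633/47)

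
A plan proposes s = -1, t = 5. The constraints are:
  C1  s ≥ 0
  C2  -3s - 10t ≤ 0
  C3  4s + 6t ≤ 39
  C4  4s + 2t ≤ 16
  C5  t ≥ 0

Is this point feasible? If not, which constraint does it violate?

not feasible — violates C1

Constraint C1: s = -1, which is not ≥ 0. All other constraints are satisfied.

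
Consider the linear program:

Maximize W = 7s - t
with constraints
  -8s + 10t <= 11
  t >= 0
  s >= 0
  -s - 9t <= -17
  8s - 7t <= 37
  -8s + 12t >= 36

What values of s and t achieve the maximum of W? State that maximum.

s = 149/8, t = 16, maximum W = 915/8

Vertices and W = 7s - t:
  (149/8, 16) → W = 915/8
  (57/4, 25/2) → W = 349/4
  (87/5, 73/5) → W = 536/5

The optimum lies where -8s + 10t = 11 and 8s - 7t = 37.
Solving simultaneously gives s = 149/8, t = 16.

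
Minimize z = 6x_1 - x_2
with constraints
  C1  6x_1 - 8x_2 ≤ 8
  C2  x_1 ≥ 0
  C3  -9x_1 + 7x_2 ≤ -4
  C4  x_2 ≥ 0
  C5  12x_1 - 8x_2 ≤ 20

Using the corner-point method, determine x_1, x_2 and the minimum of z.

Extreme points and z = 6x_1 - x_2:
  (4/3, 0) → z = 8
  (2, 1/2) → z = 23/2
  (4/9, 0) → z = 8/3
  (9, 11) → z = 43

x_1 = 4/9, x_2 = 0, minimum z = 8/3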